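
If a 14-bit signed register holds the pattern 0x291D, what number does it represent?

pattern = 10100100011101 (MSB is 1 ⇒ negative)
Invert: 01011011100010, add 1 → 01011011100011 = 5859, so the value is -5859.
(Equivalently: 10525 - 2^14 = 10525 - 16384 = -5859.)

-5859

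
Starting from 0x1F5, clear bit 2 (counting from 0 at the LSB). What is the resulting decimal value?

497

x = 111110101
bit 2 is currently 1; clear it via x & ~(1 << 2) = x & ~4
→ 111110001 = 497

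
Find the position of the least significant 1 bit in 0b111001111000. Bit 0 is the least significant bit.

3

0b111001111000 = 111001111000
Trailing zeros: 3, so the lowest set bit is bit 3 (value 8).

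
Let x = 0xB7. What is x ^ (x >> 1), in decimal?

x = 10110111 = 183
x>>1 = 01011011
XOR  = 11101100 = 236
(x ^ (x >> 1) gives the standard binary-reflected Gray code of x.)

236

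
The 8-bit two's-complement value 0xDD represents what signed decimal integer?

-35

pattern = 11011101 (MSB is 1 ⇒ negative)
Invert: 00100010, add 1 → 00100011 = 35, so the value is -35.
(Equivalently: 221 - 2^8 = 221 - 256 = -35.)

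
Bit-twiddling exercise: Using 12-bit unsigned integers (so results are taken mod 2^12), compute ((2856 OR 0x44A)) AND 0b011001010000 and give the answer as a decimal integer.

1600

2856 = 101100101000
0x44A = 010001001010
→ OR → 111101101010 = 3946
0b011001010000 = 011001010000
→ AND → 011001000000 = 1600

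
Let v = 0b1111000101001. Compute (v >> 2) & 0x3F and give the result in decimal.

10

v = 1111000101001
Shift right by 2: 11110001010
Mask low 6 bits: 001010 = 10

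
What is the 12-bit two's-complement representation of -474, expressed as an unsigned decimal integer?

3622

474 in 12 bits: 000111011010
Invert: 111000100101
Add 1:  111000100110 = 3622
(Check: 2^12 - 474 = 4096 - 474 = 3622.)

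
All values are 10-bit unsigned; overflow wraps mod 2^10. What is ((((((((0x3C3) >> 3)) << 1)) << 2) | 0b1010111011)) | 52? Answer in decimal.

0x3C3 = 1111000011
→ >> 3 → 0001111000 = 120
→ << 1 (mod 2^10) → 0011110000 = 240
→ << 2 (mod 2^10) → 1111000000 = 960
0b1010111011 = 1010111011
→ | → 1111111011 = 1019
52 = 0000110100
→ | → 1111111111 = 1023

1023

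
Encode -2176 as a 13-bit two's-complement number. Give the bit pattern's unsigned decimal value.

2176 in 13 bits: 0100010000000
Invert: 1011101111111
Add 1:  1011110000000 = 6016
(Check: 2^13 - 2176 = 8192 - 2176 = 6016.)

6016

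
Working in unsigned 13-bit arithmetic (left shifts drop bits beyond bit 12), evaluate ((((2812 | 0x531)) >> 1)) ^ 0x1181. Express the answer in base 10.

5759

2812 = 0101011111100
0x531 = 0010100110001
→ | → 0111111111101 = 4093
→ >> 1 → 0011111111110 = 2046
0x1181 = 1000110000001
→ ^ → 1011001111111 = 5759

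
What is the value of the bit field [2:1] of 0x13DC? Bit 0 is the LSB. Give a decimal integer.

v = 1001111011100
Shift right by 1: 100111101110
Mask low 2 bits: 10 = 2

2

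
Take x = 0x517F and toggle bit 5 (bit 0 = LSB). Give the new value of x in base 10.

20831

x = 101000101111111
bit 5 is currently 1; toggle it via x ^ (1 << 5) = x ^ 32
→ 101000101011111 = 20831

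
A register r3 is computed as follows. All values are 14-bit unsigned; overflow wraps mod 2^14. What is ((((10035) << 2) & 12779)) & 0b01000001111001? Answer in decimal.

4168

10035 = 10011100110011
→ << 2 (mod 2^14) → 01110011001100 = 7372
12779 = 11000111101011
→ & → 01000011001000 = 4296
0b01000001111001 = 01000001111001
→ & → 01000001001000 = 4168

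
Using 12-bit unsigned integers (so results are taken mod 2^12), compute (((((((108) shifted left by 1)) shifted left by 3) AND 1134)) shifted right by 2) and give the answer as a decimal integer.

272

108 = 000001101100
→ shifted left by 1 (mod 2^12) → 000011011000 = 216
→ shifted left by 3 (mod 2^12) → 011011000000 = 1728
1134 = 010001101110
→ AND → 010001000000 = 1088
→ shifted right by 2 → 000100010000 = 272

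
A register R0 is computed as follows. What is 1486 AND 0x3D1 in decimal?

448

1486 = 10111001110
0x3D1 = 01111010001
AND → 00111000000 = 448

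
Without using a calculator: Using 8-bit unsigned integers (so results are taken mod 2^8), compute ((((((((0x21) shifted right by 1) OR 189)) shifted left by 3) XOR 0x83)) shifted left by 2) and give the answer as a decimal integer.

172

0x21 = 00100001
→ shifted right by 1 → 00010000 = 16
189 = 10111101
→ OR → 10111101 = 189
→ shifted left by 3 (mod 2^8) → 11101000 = 232
0x83 = 10000011
→ XOR → 01101011 = 107
→ shifted left by 2 (mod 2^8) → 10101100 = 172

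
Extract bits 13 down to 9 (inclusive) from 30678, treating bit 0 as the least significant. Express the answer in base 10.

27

v = 0111011111010110
Shift right by 9: 0111011
Mask low 5 bits: 11011 = 27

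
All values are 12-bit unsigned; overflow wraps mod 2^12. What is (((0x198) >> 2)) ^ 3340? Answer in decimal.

0x198 = 000110011000
→ >> 2 → 000001100110 = 102
3340 = 110100001100
→ ^ → 110101101010 = 3434

3434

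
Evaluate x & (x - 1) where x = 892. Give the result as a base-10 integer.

x = 1101111100 = 892
x - 1 = 1101111011
AND   = 1101111000 = 888
(x & (x - 1) clears the lowest set bit of x.)

888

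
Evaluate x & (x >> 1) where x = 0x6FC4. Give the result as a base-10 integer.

10176

x = 110111111000100 = 28612
x>>1 = 011011111100010
AND  = 010011111000000 = 10176
(x & (x >> 1) has a 1 wherever x has two consecutive 1 bits.)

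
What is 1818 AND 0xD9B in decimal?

1818 = 011100011010
0xD9B = 110110011011
AND → 010100011010 = 1306

1306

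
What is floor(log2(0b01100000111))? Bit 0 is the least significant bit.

0b01100000111 = 1100000111
The topmost 1 is at position 9 (since 2^9 = 512 ≤ 775 < 1024).

9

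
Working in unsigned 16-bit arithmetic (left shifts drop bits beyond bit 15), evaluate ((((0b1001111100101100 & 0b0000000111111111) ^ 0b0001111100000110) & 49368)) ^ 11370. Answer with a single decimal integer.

0b1001111100101100 = 1001111100101100
0b0000000111111111 = 0000000111111111
→ & → 0000000100101100 = 300
0b0001111100000110 = 0001111100000110
→ ^ → 0001111000101010 = 7722
49368 = 1100000011011000
→ & → 0000000000001000 = 8
11370 = 0010110001101010
→ ^ → 0010110001100010 = 11362

11362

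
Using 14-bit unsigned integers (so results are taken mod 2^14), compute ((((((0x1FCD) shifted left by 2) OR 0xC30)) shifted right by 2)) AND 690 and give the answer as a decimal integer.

0x1FCD = 01111111001101
→ shifted left by 2 (mod 2^14) → 11111100110100 = 16180
0xC30 = 00110000110000
→ OR → 11111100110100 = 16180
→ shifted right by 2 → 00111111001101 = 4045
690 = 00001010110010
→ AND → 00001010000000 = 640

640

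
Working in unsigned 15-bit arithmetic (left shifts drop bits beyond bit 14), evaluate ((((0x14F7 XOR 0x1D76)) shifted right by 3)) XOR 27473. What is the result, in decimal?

27233

0x14F7 = 001010011110111
0x1D76 = 001110101110110
→ XOR → 000100110000001 = 2433
→ shifted right by 3 → 000000100110000 = 304
27473 = 110101101010001
→ XOR → 110101001100001 = 27233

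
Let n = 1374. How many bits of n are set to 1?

1374 = 10101011110
Count the 1s: 1 + 1 + 1 + 1 + 1 + 1 + 1 = 7

7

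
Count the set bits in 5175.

5175 = 1010000110111
Count the 1s: 1 + 1 + 1 + 1 + 1 + 1 + 1 = 7

7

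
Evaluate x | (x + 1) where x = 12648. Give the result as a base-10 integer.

x = 11000101101000 = 12648
x + 1 = 11000101101001
OR    = 11000101101001 = 12649
(x | (x + 1) sets the lowest cleared bit.)

12649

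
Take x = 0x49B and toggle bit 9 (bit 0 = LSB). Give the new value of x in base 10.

x = 10010011011
bit 9 is currently 0; toggle it via x ^ (1 << 9) = x ^ 512
→ 11010011011 = 1691

1691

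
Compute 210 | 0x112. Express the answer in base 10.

210 = 011010010
0x112 = 100010010
 OR → 111010010 = 466

466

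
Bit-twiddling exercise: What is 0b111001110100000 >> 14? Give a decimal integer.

1

x = 111001110100000
shift right by 14 → 000000000000001 = 1
(equivalently, floor(29600 / 16384))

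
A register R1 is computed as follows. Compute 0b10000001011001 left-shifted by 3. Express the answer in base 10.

x = 00010000001011001
shift left by 3 → 10000001011001000 = 66248
(equivalently, 8281 × 2^3 = 8281 × 8)

66248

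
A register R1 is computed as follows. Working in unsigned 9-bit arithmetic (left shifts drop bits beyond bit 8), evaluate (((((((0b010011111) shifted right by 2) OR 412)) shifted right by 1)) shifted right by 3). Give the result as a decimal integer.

27

0b010011111 = 010011111
→ shifted right by 2 → 000100111 = 39
412 = 110011100
→ OR → 110111111 = 447
→ shifted right by 1 → 011011111 = 223
→ shifted right by 3 → 000011011 = 27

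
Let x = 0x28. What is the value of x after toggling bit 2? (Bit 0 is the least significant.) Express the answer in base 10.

44

x = 00101000
bit 2 is currently 0; toggle it via x ^ (1 << 2) = x ^ 4
→ 00101100 = 44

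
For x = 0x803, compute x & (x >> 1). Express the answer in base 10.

x = 100000000011 = 2051
x>>1 = 010000000001
AND  = 000000000001 = 1
(x & (x >> 1) has a 1 wherever x has two consecutive 1 bits.)

1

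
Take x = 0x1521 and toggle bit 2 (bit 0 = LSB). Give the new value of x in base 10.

x = 1010100100001
bit 2 is currently 0; toggle it via x ^ (1 << 2) = x ^ 4
→ 1010100100101 = 5413

5413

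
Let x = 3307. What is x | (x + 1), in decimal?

3311

x = 110011101011 = 3307
x + 1 = 110011101100
OR    = 110011101111 = 3311
(x | (x + 1) sets the lowest cleared bit.)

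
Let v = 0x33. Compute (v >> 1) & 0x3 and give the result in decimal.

1

v = 00000110011
Shift right by 1: 0000011001
Mask low 2 bits: 01 = 1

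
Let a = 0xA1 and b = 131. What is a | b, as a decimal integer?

163

0xA1 = 10100001
131 = 10000011
 OR → 10100011 = 163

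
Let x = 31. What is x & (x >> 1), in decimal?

15

x = 11111 = 31
x>>1 = 01111
AND  = 01111 = 15
(x & (x >> 1) has a 1 wherever x has two consecutive 1 bits.)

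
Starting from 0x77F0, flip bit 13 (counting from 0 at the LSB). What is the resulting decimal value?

x = 111011111110000
bit 13 is currently 1; toggle it via x ^ (1 << 13) = x ^ 8192
→ 101011111110000 = 22512

22512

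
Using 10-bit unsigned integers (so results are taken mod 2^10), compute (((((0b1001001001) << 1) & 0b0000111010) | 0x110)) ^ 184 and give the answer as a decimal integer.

426

0b1001001001 = 1001001001
→ << 1 (mod 2^10) → 0010010010 = 146
0b0000111010 = 0000111010
→ & → 0000010010 = 18
0x110 = 0100010000
→ | → 0100010010 = 274
184 = 0010111000
→ ^ → 0110101010 = 426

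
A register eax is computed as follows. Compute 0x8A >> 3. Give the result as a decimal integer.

17

0x8A = 10001010
shift right by 3 → 00010001 = 17
(equivalently, floor(138 / 8))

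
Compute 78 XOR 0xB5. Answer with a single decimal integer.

78 = 01001110
0xB5 = 10110101
XOR → 11111011 = 251

251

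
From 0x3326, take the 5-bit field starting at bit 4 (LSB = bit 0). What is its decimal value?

v = 0011001100100110
Shift right by 4: 001100110010
Mask low 5 bits: 10010 = 18

18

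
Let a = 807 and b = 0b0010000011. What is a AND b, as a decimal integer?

3

807 = 1100100111
b = 0010000011
AND → 0000000011 = 3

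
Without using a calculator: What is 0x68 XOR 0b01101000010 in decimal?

0x68 = 0001101000
b = 1101000010
XOR → 1100101010 = 810

810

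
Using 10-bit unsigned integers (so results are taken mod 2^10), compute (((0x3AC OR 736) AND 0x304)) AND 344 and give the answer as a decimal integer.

0x3AC = 1110101100
736 = 1011100000
→ OR → 1111101100 = 1004
0x304 = 1100000100
→ AND → 1100000100 = 772
344 = 0101011000
→ AND → 0100000000 = 256

256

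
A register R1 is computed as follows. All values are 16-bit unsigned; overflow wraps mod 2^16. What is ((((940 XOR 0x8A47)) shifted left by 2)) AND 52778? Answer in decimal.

1576

940 = 0000001110101100
0x8A47 = 1000101001000111
→ XOR → 1000100111101011 = 35307
→ shifted left by 2 (mod 2^16) → 0010011110101100 = 10156
52778 = 1100111000101010
→ AND → 0000011000101000 = 1576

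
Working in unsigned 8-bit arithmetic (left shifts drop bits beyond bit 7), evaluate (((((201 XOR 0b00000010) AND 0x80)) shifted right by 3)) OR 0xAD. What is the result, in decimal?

189

201 = 11001001
0b00000010 = 00000010
→ XOR → 11001011 = 203
0x80 = 10000000
→ AND → 10000000 = 128
→ shifted right by 3 → 00010000 = 16
0xAD = 10101101
→ OR → 10111101 = 189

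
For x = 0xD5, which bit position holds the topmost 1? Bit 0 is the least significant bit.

0xD5 = 11010101
The topmost 1 is at position 7 (since 2^7 = 128 ≤ 213 < 256).

7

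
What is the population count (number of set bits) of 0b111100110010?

7

n = 111100110010
Count the 1s: 1 + 1 + 1 + 1 + 1 + 1 + 1 = 7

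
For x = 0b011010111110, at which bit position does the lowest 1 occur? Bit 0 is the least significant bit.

1

0b011010111110 = 11010111110
Trailing zeros: 1, so the lowest set bit is bit 1 (value 2).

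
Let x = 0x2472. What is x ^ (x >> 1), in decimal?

13899

x = 10010001110010 = 9330
x>>1 = 01001000111001
XOR  = 11011001001011 = 13899
(x ^ (x >> 1) gives the standard binary-reflected Gray code of x.)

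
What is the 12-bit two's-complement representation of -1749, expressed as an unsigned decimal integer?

2347

1749 in 12 bits: 011011010101
Invert: 100100101010
Add 1:  100100101011 = 2347
(Check: 2^12 - 1749 = 4096 - 1749 = 2347.)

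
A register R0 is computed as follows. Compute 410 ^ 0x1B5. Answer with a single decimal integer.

47

410 = 110011010
0x1B5 = 110110101
XOR → 000101111 = 47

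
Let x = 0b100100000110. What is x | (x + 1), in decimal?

x = 100100000110 = 2310
x + 1 = 100100000111
OR    = 100100000111 = 2311
(x | (x + 1) sets the lowest cleared bit.)

2311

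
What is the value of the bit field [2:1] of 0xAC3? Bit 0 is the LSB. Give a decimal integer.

v = 101011000011
Shift right by 1: 10101100001
Mask low 2 bits: 01 = 1

1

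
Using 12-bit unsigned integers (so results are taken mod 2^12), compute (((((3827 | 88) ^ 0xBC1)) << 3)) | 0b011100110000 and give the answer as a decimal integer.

3827 = 111011110011
88 = 000001011000
→ | → 111011111011 = 3835
0xBC1 = 101111000001
→ ^ → 010100111010 = 1338
→ << 3 (mod 2^12) → 100111010000 = 2512
0b011100110000 = 011100110000
→ | → 111111110000 = 4080

4080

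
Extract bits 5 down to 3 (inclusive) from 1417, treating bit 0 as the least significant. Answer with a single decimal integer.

v = 10110001001
Shift right by 3: 10110001
Mask low 3 bits: 001 = 1

1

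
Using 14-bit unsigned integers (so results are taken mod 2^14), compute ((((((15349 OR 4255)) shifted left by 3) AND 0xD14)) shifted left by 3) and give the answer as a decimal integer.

10368

15349 = 11101111110101
4255 = 01000010011111
→ OR → 11101111111111 = 15359
→ shifted left by 3 (mod 2^14) → 01111111111000 = 8184
0xD14 = 00110100010100
→ AND → 00110100010000 = 3344
→ shifted left by 3 (mod 2^14) → 10100010000000 = 10368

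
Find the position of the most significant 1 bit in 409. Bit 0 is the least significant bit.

8

409 = 110011001
The topmost 1 is at position 8 (since 2^8 = 256 ≤ 409 < 512).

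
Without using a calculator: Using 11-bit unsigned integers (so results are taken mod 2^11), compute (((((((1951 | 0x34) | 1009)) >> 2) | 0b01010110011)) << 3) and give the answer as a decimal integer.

2040

1951 = 11110011111
0x34 = 00000110100
→ | → 11110111111 = 1983
1009 = 01111110001
→ | → 11111111111 = 2047
→ >> 2 → 00111111111 = 511
0b01010110011 = 01010110011
→ | → 01111111111 = 1023
→ << 3 (mod 2^11) → 11111111000 = 2040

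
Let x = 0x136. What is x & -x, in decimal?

x = 100110110 = 310
-x (two's complement) = …011001010
AND   = 000000010 = 2
(x & -x isolates the lowest set bit of x.)

2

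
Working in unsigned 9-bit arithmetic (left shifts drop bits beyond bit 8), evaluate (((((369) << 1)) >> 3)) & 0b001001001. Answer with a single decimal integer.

369 = 101110001
→ << 1 (mod 2^9) → 011100010 = 226
→ >> 3 → 000011100 = 28
0b001001001 = 001001001
→ & → 000001000 = 8

8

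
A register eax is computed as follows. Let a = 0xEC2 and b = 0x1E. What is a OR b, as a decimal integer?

0xEC2 = 111011000010
0x1E = 000000011110
 OR → 111011011110 = 3806

3806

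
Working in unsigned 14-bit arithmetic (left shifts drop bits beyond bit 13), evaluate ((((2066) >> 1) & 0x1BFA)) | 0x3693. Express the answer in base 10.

2066 = 00100000010010
→ >> 1 → 00010000001001 = 1033
0x1BFA = 01101111111010
→ & → 00000000001000 = 8
0x3693 = 11011010010011
→ | → 11011010011011 = 13979

13979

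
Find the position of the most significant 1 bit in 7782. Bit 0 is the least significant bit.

12

7782 = 1111001100110
The topmost 1 is at position 12 (since 2^12 = 4096 ≤ 7782 < 8192).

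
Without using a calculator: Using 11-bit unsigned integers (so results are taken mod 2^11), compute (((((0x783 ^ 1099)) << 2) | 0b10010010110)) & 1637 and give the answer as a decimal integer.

1572

0x783 = 11110000011
1099 = 10001001011
→ ^ → 01111001000 = 968
→ << 2 (mod 2^11) → 11100100000 = 1824
0b10010010110 = 10010010110
→ | → 11110110110 = 1974
1637 = 11001100101
→ & → 11000100100 = 1572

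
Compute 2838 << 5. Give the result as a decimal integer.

90816

2838 = 00000101100010110
shift left by 5 → 10110001011000000 = 90816
(equivalently, 2838 × 2^5 = 2838 × 32)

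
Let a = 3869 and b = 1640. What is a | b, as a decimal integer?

3965

3869 = 111100011101
1640 = 011001101000
 OR → 111101111101 = 3965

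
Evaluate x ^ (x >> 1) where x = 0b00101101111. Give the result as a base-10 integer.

472

x = 101101111 = 367
x>>1 = 010110111
XOR  = 111011000 = 472
(x ^ (x >> 1) gives the standard binary-reflected Gray code of x.)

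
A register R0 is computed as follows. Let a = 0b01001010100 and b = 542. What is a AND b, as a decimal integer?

532

a = 1001010100
542 = 1000011110
AND → 1000010100 = 532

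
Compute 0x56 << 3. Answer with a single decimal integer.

0x56 = 0001010110
shift left by 3 → 1010110000 = 688
(equivalently, 86 × 2^3 = 86 × 8)

688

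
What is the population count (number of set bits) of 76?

3

76 = 1001100
Count the 1s: 1 + 1 + 1 = 3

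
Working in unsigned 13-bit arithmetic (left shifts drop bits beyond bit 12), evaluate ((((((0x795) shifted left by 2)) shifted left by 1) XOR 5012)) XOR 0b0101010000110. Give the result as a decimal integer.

1466

0x795 = 0011110010101
→ shifted left by 2 (mod 2^13) → 1111001010100 = 7764
→ shifted left by 1 (mod 2^13) → 1110010101000 = 7336
5012 = 1001110010100
→ XOR → 0111100111100 = 3900
0b0101010000110 = 0101010000110
→ XOR → 0010110111010 = 1466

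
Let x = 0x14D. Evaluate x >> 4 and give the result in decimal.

20

0x14D = 101001101
shift right by 4 → 000010100 = 20
(equivalently, floor(333 / 16))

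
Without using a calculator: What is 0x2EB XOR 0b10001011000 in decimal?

0x2EB = 01011101011
b = 10001011000
XOR → 11010110011 = 1715

1715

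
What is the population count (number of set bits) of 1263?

1263 = 10011101111
Count the 1s: 1 + 1 + 1 + 1 + 1 + 1 + 1 + 1 = 8

8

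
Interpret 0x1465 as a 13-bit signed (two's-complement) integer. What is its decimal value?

-2971

pattern = 1010001100101 (MSB is 1 ⇒ negative)
Invert: 0101110011010, add 1 → 0101110011011 = 2971, so the value is -2971.
(Equivalently: 5221 - 2^13 = 5221 - 8192 = -2971.)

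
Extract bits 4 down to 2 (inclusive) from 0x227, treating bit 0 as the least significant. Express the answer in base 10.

1

v = 1000100111
Shift right by 2: 10001001
Mask low 3 bits: 001 = 1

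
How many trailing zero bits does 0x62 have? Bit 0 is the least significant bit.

0x62 = 1100010
Trailing zeros: 1, so the lowest set bit is bit 1 (value 2).

1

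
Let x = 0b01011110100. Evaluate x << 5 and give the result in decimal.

24192

x = 000001011110100
shift left by 5 → 101111010000000 = 24192
(equivalently, 756 × 2^5 = 756 × 32)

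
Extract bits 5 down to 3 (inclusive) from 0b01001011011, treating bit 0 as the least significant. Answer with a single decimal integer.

v = 01001011011
Shift right by 3: 01001011
Mask low 3 bits: 011 = 3

3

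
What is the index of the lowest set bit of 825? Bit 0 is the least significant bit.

825 = 1100111001
Trailing zeros: 0, so the lowest set bit is bit 0 (value 1).

0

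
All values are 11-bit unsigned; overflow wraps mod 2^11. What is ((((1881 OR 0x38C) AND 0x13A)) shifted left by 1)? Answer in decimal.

560

1881 = 11101011001
0x38C = 01110001100
→ OR → 11111011101 = 2013
0x13A = 00100111010
→ AND → 00100011000 = 280
→ shifted left by 1 (mod 2^11) → 01000110000 = 560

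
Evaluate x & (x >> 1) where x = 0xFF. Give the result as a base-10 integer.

x = 11111111 = 255
x>>1 = 01111111
AND  = 01111111 = 127
(x & (x >> 1) has a 1 wherever x has two consecutive 1 bits.)

127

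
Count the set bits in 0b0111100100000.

5

n = 111100100000
Count the 1s: 1 + 1 + 1 + 1 + 1 = 5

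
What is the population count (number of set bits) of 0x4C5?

0x4C5 = 10011000101
Count the 1s: 1 + 1 + 1 + 1 + 1 = 5

5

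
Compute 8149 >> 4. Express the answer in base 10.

509

8149 = 1111111010101
shift right by 4 → 0000111111101 = 509
(equivalently, floor(8149 / 16))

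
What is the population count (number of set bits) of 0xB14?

5

0xB14 = 101100010100
Count the 1s: 1 + 1 + 1 + 1 + 1 = 5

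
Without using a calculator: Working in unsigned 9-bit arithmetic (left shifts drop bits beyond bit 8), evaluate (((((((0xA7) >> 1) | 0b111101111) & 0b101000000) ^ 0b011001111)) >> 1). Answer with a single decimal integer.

0xA7 = 010100111
→ >> 1 → 001010011 = 83
0b111101111 = 111101111
→ | → 111111111 = 511
0b101000000 = 101000000
→ & → 101000000 = 320
0b011001111 = 011001111
→ ^ → 110001111 = 399
→ >> 1 → 011000111 = 199

199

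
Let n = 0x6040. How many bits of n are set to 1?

3

0x6040 = 110000001000000
Count the 1s: 1 + 1 + 1 = 3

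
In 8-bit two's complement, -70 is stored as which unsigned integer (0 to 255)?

186

70 in 8 bits: 01000110
Invert: 10111001
Add 1:  10111010 = 186
(Check: 2^8 - 70 = 256 - 70 = 186.)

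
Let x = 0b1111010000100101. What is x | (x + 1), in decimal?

x = 1111010000100101 = 62501
x + 1 = 1111010000100110
OR    = 1111010000100111 = 62503
(x | (x + 1) sets the lowest cleared bit.)

62503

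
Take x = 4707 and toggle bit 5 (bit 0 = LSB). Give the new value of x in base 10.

4675

x = 1001001100011
bit 5 is currently 1; toggle it via x ^ (1 << 5) = x ^ 32
→ 1001001000011 = 4675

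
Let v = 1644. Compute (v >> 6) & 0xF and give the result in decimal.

9

v = 0011001101100
Shift right by 6: 0011001
Mask low 4 bits: 1001 = 9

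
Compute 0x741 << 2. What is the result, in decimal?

0x741 = 0011101000001
shift left by 2 → 1110100000100 = 7428
(equivalently, 1857 × 2^2 = 1857 × 4)

7428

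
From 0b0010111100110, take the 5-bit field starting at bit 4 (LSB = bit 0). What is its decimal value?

v = 0010111100110
Shift right by 4: 001011110
Mask low 5 bits: 11110 = 30

30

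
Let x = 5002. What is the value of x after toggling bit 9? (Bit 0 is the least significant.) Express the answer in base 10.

x = 1001110001010
bit 9 is currently 1; toggle it via x ^ (1 << 9) = x ^ 512
→ 1000110001010 = 4490

4490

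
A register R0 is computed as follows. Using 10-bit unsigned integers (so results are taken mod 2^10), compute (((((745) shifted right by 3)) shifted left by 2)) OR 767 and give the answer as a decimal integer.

745 = 1011101001
→ shifted right by 3 → 0001011101 = 93
→ shifted left by 2 (mod 2^10) → 0101110100 = 372
767 = 1011111111
→ OR → 1111111111 = 1023

1023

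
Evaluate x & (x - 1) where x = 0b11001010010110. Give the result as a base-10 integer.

12948

x = 11001010010110 = 12950
x - 1 = 11001010010101
AND   = 11001010010100 = 12948
(x & (x - 1) clears the lowest set bit of x.)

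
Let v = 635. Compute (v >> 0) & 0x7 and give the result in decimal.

3

v = 0001001111011
Shift right by 0: 0001001111011
Mask low 3 bits: 011 = 3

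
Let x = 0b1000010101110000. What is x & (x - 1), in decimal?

34144

x = 1000010101110000 = 34160
x - 1 = 1000010101101111
AND   = 1000010101100000 = 34144
(x & (x - 1) clears the lowest set bit of x.)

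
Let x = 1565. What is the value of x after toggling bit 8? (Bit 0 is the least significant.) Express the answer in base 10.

x = 11000011101
bit 8 is currently 0; toggle it via x ^ (1 << 8) = x ^ 256
→ 11100011101 = 1821

1821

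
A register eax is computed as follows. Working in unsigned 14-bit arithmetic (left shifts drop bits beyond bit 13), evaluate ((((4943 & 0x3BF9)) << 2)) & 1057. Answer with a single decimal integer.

4943 = 01001101001111
0x3BF9 = 11101111111001
→ & → 01001101001001 = 4937
→ << 2 (mod 2^14) → 00110100100100 = 3364
1057 = 00010000100001
→ & → 00010000100000 = 1056

1056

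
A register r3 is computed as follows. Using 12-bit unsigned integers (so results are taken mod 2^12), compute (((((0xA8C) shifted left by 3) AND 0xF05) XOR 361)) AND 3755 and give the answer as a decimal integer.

1065

0xA8C = 101010001100
→ shifted left by 3 (mod 2^12) → 010001100000 = 1120
0xF05 = 111100000101
→ AND → 010000000000 = 1024
361 = 000101101001
→ XOR → 010101101001 = 1385
3755 = 111010101011
→ AND → 010000101001 = 1065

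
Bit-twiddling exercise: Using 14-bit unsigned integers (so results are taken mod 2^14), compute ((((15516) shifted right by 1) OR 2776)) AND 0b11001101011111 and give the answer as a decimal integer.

4702

15516 = 11110010011100
→ shifted right by 1 → 01111001001110 = 7758
2776 = 00101011011000
→ OR → 01111011011110 = 7902
0b11001101011111 = 11001101011111
→ AND → 01001001011110 = 4702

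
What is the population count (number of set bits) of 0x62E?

6

0x62E = 11000101110
Count the 1s: 1 + 1 + 1 + 1 + 1 + 1 = 6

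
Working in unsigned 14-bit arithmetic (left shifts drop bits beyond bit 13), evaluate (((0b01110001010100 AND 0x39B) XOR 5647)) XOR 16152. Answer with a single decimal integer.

10503

0b01110001010100 = 01110001010100
0x39B = 00001110011011
→ AND → 00000000010000 = 16
5647 = 01011000001111
→ XOR → 01011000011111 = 5663
16152 = 11111100011000
→ XOR → 10100100000111 = 10503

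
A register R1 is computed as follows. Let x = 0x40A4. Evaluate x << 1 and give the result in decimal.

33096

0x40A4 = 0100000010100100
shift left by 1 → 1000000101001000 = 33096
(equivalently, 16548 × 2^1 = 16548 × 2)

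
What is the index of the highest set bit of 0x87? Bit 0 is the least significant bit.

0x87 = 10000111
The topmost 1 is at position 7 (since 2^7 = 128 ≤ 135 < 256).

7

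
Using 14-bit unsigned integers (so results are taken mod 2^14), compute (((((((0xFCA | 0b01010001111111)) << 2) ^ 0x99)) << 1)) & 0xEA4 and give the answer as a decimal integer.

0xFCA = 00111111001010
0b01010001111111 = 01010001111111
→ | → 01111111111111 = 8191
→ << 2 (mod 2^14) → 11111111111100 = 16380
0x99 = 00000010011001
→ ^ → 11111101100101 = 16229
→ << 1 (mod 2^14) → 11111011001010 = 16074
0xEA4 = 00111010100100
→ & → 00111010000000 = 3712

3712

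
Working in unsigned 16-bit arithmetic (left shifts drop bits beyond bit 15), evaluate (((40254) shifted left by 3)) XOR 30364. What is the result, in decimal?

40812

40254 = 1001110100111110
→ shifted left by 3 (mod 2^16) → 1110100111110000 = 59888
30364 = 0111011010011100
→ XOR → 1001111101101100 = 40812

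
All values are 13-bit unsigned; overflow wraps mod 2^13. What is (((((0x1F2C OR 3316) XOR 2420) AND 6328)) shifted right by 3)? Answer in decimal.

0x1F2C = 1111100101100
3316 = 0110011110100
→ OR → 1111111111100 = 8188
2420 = 0100101110100
→ XOR → 1011010001000 = 5768
6328 = 1100010111000
→ AND → 1000010001000 = 4232
→ shifted right by 3 → 0001000010001 = 529

529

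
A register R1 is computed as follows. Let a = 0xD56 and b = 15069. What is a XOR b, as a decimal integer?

0xD56 = 00110101010110
15069 = 11101011011101
XOR → 11011110001011 = 14219

14219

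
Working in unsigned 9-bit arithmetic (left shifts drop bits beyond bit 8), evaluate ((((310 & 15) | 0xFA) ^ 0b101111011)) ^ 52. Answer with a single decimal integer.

310 = 100110110
15 = 000001111
→ & → 000000110 = 6
0xFA = 011111010
→ | → 011111110 = 254
0b101111011 = 101111011
→ ^ → 110000101 = 389
52 = 000110100
→ ^ → 110110001 = 433

433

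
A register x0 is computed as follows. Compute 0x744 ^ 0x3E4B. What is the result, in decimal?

0x744 = 00011101000100
0x3E4B = 11111001001011
XOR → 11100100001111 = 14607

14607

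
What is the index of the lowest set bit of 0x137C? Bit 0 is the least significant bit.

0x137C = 1001101111100
Trailing zeros: 2, so the lowest set bit is bit 2 (value 4).

2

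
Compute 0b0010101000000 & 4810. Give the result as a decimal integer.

64

a = 0010101000000
4810 = 1001011001010
AND → 0000001000000 = 64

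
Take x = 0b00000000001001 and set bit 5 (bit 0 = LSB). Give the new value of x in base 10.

41

x = 00000000001001
bit 5 is currently 0; set it via x | (1 << 5) = x | 32
→ 00000000101001 = 41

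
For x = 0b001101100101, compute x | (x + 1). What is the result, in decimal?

x = 1101100101 = 869
x + 1 = 1101100110
OR    = 1101100111 = 871
(x | (x + 1) sets the lowest cleared bit.)

871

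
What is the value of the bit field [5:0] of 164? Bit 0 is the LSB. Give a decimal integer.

v = 10100100
Shift right by 0: 10100100
Mask low 6 bits: 100100 = 36

36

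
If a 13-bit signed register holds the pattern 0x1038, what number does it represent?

pattern = 1000000111000 (MSB is 1 ⇒ negative)
Invert: 0111111000111, add 1 → 0111111001000 = 4040, so the value is -4040.
(Equivalently: 4152 - 2^13 = 4152 - 8192 = -4040.)

-4040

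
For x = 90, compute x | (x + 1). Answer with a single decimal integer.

x = 1011010 = 90
x + 1 = 1011011
OR    = 1011011 = 91
(x | (x + 1) sets the lowest cleared bit.)

91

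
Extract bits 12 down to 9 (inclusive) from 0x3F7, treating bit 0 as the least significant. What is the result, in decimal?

1

v = 0001111110111
Shift right by 9: 0001
Mask low 4 bits: 0001 = 1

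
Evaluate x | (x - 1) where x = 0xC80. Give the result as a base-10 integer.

3327

x = 110010000000 = 3200
x - 1 = 110001111111
OR    = 110011111111 = 3327
(x | (x - 1) sets all bits below the lowest set bit.)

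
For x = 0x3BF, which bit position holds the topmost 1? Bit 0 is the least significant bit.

9

0x3BF = 1110111111
The topmost 1 is at position 9 (since 2^9 = 512 ≤ 959 < 1024).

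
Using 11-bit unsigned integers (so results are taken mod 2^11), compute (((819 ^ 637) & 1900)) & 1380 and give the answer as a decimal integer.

324

819 = 01100110011
637 = 01001111101
→ ^ → 00101001110 = 334
1900 = 11101101100
→ & → 00101001100 = 332
1380 = 10101100100
→ & → 00101000100 = 324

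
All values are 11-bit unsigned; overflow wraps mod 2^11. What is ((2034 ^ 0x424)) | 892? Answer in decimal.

2034 = 11111110010
0x424 = 10000100100
→ ^ → 01111010110 = 982
892 = 01101111100
→ | → 01111111110 = 1022

1022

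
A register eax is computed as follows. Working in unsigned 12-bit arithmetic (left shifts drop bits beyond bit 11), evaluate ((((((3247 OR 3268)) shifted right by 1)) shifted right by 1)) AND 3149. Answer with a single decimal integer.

9

3247 = 110010101111
3268 = 110011000100
→ OR → 110011101111 = 3311
→ shifted right by 1 → 011001110111 = 1655
→ shifted right by 1 → 001100111011 = 827
3149 = 110001001101
→ AND → 000000001001 = 9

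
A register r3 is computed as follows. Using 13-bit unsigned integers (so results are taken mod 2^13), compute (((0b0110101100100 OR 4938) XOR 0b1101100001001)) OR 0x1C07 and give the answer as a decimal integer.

0b0110101100100 = 0110101100100
4938 = 1001101001010
→ OR → 1111101101110 = 8046
0b1101100001001 = 1101100001001
→ XOR → 0010001100111 = 1127
0x1C07 = 1110000000111
→ OR → 1110001100111 = 7271

7271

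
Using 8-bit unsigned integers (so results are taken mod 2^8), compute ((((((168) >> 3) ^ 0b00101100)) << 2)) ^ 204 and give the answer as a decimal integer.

168 = 10101000
→ >> 3 → 00010101 = 21
0b00101100 = 00101100
→ ^ → 00111001 = 57
→ << 2 (mod 2^8) → 11100100 = 228
204 = 11001100
→ ^ → 00101000 = 40

40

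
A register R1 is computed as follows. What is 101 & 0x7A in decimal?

101 = 1100101
0x7A = 1111010
AND → 1100000 = 96

96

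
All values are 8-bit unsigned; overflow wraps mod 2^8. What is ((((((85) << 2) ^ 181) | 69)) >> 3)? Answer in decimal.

85 = 01010101
→ << 2 (mod 2^8) → 01010100 = 84
181 = 10110101
→ ^ → 11100001 = 225
69 = 01000101
→ | → 11100101 = 229
→ >> 3 → 00011100 = 28

28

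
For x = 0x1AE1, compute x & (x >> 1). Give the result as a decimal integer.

x = 1101011100001 = 6881
x>>1 = 0110101110000
AND  = 0100001100000 = 2144
(x & (x >> 1) has a 1 wherever x has two consecutive 1 bits.)

2144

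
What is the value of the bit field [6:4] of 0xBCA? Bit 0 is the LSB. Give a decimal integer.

4

v = 101111001010
Shift right by 4: 10111100
Mask low 3 bits: 100 = 4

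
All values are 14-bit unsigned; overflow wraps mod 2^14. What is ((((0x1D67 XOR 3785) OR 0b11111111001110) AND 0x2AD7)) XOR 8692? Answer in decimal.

2866

0x1D67 = 01110101100111
3785 = 00111011001001
→ XOR → 01001110101110 = 5038
0b11111111001110 = 11111111001110
→ OR → 11111111101110 = 16366
0x2AD7 = 10101011010111
→ AND → 10101011000110 = 10950
8692 = 10000111110100
→ XOR → 00101100110010 = 2866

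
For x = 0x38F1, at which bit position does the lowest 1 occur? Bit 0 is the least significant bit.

0x38F1 = 11100011110001
Trailing zeros: 0, so the lowest set bit is bit 0 (value 1).

0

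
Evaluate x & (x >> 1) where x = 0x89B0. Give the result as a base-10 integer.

144

x = 1000100110110000 = 35248
x>>1 = 0100010011011000
AND  = 0000000010010000 = 144
(x & (x >> 1) has a 1 wherever x has two consecutive 1 bits.)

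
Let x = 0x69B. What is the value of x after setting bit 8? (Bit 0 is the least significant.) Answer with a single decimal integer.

1947

x = 11010011011
bit 8 is currently 0; set it via x | (1 << 8) = x | 256
→ 11110011011 = 1947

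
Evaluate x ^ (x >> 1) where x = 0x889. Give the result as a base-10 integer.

x = 100010001001 = 2185
x>>1 = 010001000100
XOR  = 110011001101 = 3277
(x ^ (x >> 1) gives the standard binary-reflected Gray code of x.)

3277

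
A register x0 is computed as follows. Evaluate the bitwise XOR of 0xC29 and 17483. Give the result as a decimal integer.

18530

0xC29 = 000110000101001
17483 = 100010001001011
XOR → 100100001100010 = 18530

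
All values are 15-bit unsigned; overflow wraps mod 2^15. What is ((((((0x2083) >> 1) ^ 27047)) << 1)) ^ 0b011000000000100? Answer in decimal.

17352

0x2083 = 010000010000011
→ >> 1 → 001000001000001 = 4161
27047 = 110100110100111
→ ^ → 111100111100110 = 31206
→ << 1 (mod 2^15) → 111001111001100 = 29644
0b011000000000100 = 011000000000100
→ ^ → 100001111001000 = 17352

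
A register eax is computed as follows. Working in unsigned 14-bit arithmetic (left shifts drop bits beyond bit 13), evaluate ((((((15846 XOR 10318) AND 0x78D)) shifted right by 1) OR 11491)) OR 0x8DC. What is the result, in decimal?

12031

15846 = 11110111100110
10318 = 10100001001110
→ XOR → 01010110101000 = 5544
0x78D = 00011110001101
→ AND → 00010110001000 = 1416
→ shifted right by 1 → 00001011000100 = 708
11491 = 10110011100011
→ OR → 10111011100111 = 12007
0x8DC = 00100011011100
→ OR → 10111011111111 = 12031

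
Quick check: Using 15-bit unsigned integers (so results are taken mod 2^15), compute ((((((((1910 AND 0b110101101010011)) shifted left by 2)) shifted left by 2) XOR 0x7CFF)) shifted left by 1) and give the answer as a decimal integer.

1910 = 000011101110110
0b110101101010011 = 110101101010011
→ AND → 000001101010010 = 850
→ shifted left by 2 (mod 2^15) → 000110101001000 = 3400
→ shifted left by 2 (mod 2^15) → 011010100100000 = 13600
0x7CFF = 111110011111111
→ XOR → 100100111011111 = 18911
→ shifted left by 1 (mod 2^15) → 001001110111110 = 5054

5054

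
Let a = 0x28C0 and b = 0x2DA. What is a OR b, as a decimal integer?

0x28C0 = 10100011000000
0x2DA = 00001011011010
 OR → 10101011011010 = 10970

10970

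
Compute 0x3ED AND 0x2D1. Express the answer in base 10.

705

0x3ED = 1111101101
0x2D1 = 1011010001
AND → 1011000001 = 705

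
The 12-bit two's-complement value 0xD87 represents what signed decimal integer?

-633

pattern = 110110000111 (MSB is 1 ⇒ negative)
Invert: 001001111000, add 1 → 001001111001 = 633, so the value is -633.
(Equivalently: 3463 - 2^12 = 3463 - 4096 = -633.)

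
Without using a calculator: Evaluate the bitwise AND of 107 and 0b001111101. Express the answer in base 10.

105

107 = 1101011
b = 1111101
AND → 1101001 = 105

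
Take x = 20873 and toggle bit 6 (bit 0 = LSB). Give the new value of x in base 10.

x = 101000110001001
bit 6 is currently 0; toggle it via x ^ (1 << 6) = x ^ 64
→ 101000111001001 = 20937

20937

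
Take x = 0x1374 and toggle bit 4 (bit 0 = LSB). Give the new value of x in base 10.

x = 01001101110100
bit 4 is currently 1; toggle it via x ^ (1 << 4) = x ^ 16
→ 01001101100100 = 4964

4964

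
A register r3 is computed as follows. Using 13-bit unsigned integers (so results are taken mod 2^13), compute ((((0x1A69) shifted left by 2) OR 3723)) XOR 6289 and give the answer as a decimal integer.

5950

0x1A69 = 1101001101001
→ shifted left by 2 (mod 2^13) → 0100110100100 = 2468
3723 = 0111010001011
→ OR → 0111110101111 = 4015
6289 = 1100010010001
→ XOR → 1011100111110 = 5950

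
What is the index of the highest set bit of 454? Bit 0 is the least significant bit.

454 = 111000110
The topmost 1 is at position 8 (since 2^8 = 256 ≤ 454 < 512).

8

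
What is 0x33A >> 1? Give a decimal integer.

0x33A = 1100111010
shift right by 1 → 0110011101 = 413
(equivalently, floor(826 / 2))

413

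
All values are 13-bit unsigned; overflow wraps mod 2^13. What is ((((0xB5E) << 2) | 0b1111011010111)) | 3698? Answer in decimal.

8191

0xB5E = 0101101011110
→ << 2 (mod 2^13) → 0110101111000 = 3448
0b1111011010111 = 1111011010111
→ | → 1111111111111 = 8191
3698 = 0111001110010
→ | → 1111111111111 = 8191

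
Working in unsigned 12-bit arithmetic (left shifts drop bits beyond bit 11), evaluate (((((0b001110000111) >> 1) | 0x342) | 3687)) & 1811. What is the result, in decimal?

0b001110000111 = 001110000111
→ >> 1 → 000111000011 = 451
0x342 = 001101000010
→ | → 001111000011 = 963
3687 = 111001100111
→ | → 111111100111 = 4071
1811 = 011100010011
→ & → 011100000011 = 1795

1795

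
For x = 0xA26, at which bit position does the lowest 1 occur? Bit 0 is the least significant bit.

0xA26 = 101000100110
Trailing zeros: 1, so the lowest set bit is bit 1 (value 2).

1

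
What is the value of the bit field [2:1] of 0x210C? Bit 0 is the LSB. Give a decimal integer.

v = 10000100001100
Shift right by 1: 1000010000110
Mask low 2 bits: 10 = 2

2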